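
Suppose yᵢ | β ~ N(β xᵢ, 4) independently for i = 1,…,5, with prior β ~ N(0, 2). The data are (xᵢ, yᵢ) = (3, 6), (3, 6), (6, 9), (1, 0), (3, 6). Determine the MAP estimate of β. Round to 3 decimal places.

log p(β | y) = −Σ(yᵢ − βxᵢ)²/(2·4) − β²/(2·2) + const.
Setting the derivative to zero: Σxᵢ(yᵢ − βxᵢ)/4 − β/2 = 0, so β = Σxᵢyᵢ / (Σxᵢ² + σ²/τ²).
Σxᵢyᵢ = 3·6 + 3·6 + 6·9 + 1·0 + 3·6 = 108; Σxᵢ² = 64; σ²/τ² = 2.
β̂_MAP = 108 / (64 + 2) = 108/66 ≈ 1.636.

β̂_MAP = 1.636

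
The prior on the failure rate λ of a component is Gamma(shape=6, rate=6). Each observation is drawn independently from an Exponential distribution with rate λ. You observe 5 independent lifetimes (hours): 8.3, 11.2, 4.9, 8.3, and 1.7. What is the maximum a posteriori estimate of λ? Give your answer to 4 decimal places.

λ̂_MAP = 0.2475

The Exponential(rate=λ) likelihood is ∝ λ^n e^(−λΣtᵢ). Here n = 5 and Σtᵢ = 8.3 + 11.2 + 4.9 + 8.3 + 1.7 = 34.4.
Posterior ∝ λ^5e^(−6λ) · λ^5e^(−34.4λ) = λ^10e^(−40.4λ), i.e. Gamma(11, 40.4).
Mode = (a−1)/b = 10/40.4 ≈ 0.2475.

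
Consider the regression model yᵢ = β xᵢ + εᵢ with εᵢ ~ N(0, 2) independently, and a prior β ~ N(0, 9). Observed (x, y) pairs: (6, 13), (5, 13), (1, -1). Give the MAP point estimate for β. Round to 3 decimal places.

log p(β | y) = −Σ(yᵢ − βxᵢ)²/(2·2) − β²/(2·9) + const.
Setting the derivative to zero: Σxᵢ(yᵢ − βxᵢ)/2 − β/9 = 0, so β = Σxᵢyᵢ / (Σxᵢ² + σ²/τ²).
Σxᵢyᵢ = 6·13 + 5·13 + 1·(-1) = 142; Σxᵢ² = 62; σ²/τ² = 2/9.
β̂_MAP = 142 / (62 + 2/9) = 142/(560/9) = 639/280 ≈ 2.282.

β̂_MAP = 2.282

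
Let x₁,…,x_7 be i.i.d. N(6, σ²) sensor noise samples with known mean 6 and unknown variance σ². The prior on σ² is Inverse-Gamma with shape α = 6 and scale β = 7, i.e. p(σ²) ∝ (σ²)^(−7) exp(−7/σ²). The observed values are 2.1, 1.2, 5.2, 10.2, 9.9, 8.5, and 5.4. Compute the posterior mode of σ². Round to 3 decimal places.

σ̂²_MAP = 4.398

Sum of squared deviations about the known mean: SS = (2.1−6)² + (1.2−6)² + (5.2−6)² + (10.2−6)² + (9.9−6)² + (8.5−6)² + (5.4−6)² = 78.35.
The Normal likelihood contributes (σ²)^(−n/2) exp(−SS/(2σ²)), so the posterior is Inverse-Gamma(α + n/2, β + SS/2) = Inverse-Gamma(9.5, 46.175).
The mode of Inverse-Gamma(a, b) is b/(a+1) = 46.175/10.5 ≈ 4.398.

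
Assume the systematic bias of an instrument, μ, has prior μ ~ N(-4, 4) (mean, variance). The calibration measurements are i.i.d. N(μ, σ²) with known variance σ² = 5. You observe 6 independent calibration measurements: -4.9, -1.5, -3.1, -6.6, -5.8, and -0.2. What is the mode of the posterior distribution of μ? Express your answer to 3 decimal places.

μ̂_MAP = -3.738

n = 6; x̄ = ((-4.9) + (-1.5) + (-3.1) + (-6.6) + (-5.8) + (-0.2))/6 = -22.1/6 = -221/60 ≈ -3.6833.
For a Normal prior and Normal likelihood with known variance, the posterior is Normal; its mode equals its mean, the precision-weighted average.
Prior precision 1/σ₀² = 1/4 = 0.25; data precision n/σ² = 6/5 = 1.2.
μ̂ = (0.25·(-4) + 1.2·(-221/60)) / (0.25 + 1.2) = (-5.42)/1.45 = -542/145 ≈ -3.738.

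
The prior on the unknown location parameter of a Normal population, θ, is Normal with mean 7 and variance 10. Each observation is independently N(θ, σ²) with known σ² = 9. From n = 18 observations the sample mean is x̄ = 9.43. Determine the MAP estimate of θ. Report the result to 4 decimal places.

n = 18, x̄ = 9.43.
For a Normal prior and Normal likelihood with known variance, the posterior is Normal; its mode equals its mean, the precision-weighted average.
Prior precision 1/σ₀² = 1/10 = 0.1; data precision n/σ² = 18/9 = 2.
θ̂ = (0.1·7 + 2·9.43) / (0.1 + 2) = 19.56/2.1 = 326/35 ≈ 9.3143.

θ̂_MAP = 9.3143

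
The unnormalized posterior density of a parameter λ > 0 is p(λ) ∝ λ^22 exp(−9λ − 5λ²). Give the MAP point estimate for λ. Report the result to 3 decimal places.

λ̂_MAP = 1.100

ℓ'(λ) = 22/λ − 9 − 10λ. Setting this to zero and multiplying by λ: 10λ² + 9λ − 22 = 0.
λ = (−9 + √(9² + 4·10·22)) / (2·10) = (−9 + √961) / 20 = (−9 + 31)/20 = 11/10.
ℓ''(λ) = −22/λ² − 10 < 0, confirming a maximum.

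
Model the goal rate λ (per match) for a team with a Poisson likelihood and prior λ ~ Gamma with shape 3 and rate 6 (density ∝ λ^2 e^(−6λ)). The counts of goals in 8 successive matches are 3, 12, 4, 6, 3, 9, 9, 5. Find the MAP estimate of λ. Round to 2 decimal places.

λ̂_MAP = 3.79

Σxᵢ = 3+12+4+6+3+9+9+5 = 51, with n = 8.
Posterior ∝ λ^2e^(−6λ) · λ^51e^(−8λ) = λ^53e^(−14λ), i.e. Gamma(shape=54, rate=14).
The mode of a Gamma(a, b) with a ≥ 1 (shape–rate) is (a−1)/b = 53/14 ≈ 3.79.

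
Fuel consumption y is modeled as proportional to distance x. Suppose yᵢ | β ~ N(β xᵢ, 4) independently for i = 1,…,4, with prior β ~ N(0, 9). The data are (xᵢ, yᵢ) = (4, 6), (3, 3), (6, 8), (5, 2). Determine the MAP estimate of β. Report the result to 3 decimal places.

β̂_MAP = 1.053

log p(β | y) = −Σ(yᵢ − βxᵢ)²/(2·4) − β²/(2·9) + const.
Setting the derivative to zero: Σxᵢ(yᵢ − βxᵢ)/4 − β/9 = 0, so β = Σxᵢyᵢ / (Σxᵢ² + σ²/τ²).
Σxᵢyᵢ = 4·6 + 3·3 + 6·8 + 5·2 = 91; Σxᵢ² = 86; σ²/τ² = 4/9.
β̂_MAP = 91 / (86 + 4/9) = 91/(778/9) = 819/778 ≈ 1.053.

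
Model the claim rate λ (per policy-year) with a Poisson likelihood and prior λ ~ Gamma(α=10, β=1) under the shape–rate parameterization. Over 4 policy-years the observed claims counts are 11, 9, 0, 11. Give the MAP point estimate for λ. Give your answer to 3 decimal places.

λ̂_MAP = 8.000

Σxᵢ = 11+9+0+11 = 31, with n = 4.
Posterior ∝ λ^9e^(−1λ) · λ^31e^(−4λ) = λ^40e^(−5λ), i.e. Gamma(shape=41, rate=5).
The mode of a Gamma(a, b) with a ≥ 1 (shape–rate) is (a−1)/b = 40/5 ≈ 8.000.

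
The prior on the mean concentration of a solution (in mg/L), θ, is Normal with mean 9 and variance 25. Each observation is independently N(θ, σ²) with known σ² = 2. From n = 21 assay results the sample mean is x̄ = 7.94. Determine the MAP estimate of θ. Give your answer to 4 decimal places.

θ̂_MAP = 7.9440

n = 21, x̄ = 7.94.
For a Normal prior and Normal likelihood with known variance, the posterior is Normal; its mode equals its mean, the precision-weighted average.
Prior precision 1/σ₀² = 1/25 = 0.04; data precision n/σ² = 21/2 = 10.5.
θ̂ = (0.04·9 + 10.5·7.94) / (0.04 + 10.5) = 83.73/10.54 = 8373/1054 ≈ 7.9440.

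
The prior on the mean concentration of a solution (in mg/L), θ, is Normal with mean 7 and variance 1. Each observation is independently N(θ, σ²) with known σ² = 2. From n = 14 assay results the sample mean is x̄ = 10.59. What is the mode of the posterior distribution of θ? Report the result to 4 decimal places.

θ̂_MAP = 10.1413

n = 14, x̄ = 10.59.
For a Normal prior and Normal likelihood with known variance, the posterior is Normal; its mode equals its mean, the precision-weighted average.
Prior precision 1/σ₀² = 1/1 = 1; data precision n/σ² = 14/2 = 7.
θ̂ = (1·7 + 7·10.59) / (1 + 7) = 81.13/8 = 10.14125 ≈ 10.1413.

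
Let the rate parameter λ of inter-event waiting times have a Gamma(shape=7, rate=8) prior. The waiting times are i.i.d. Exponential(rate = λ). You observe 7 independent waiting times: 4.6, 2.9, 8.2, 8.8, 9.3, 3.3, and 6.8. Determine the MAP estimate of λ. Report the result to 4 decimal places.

λ̂_MAP = 0.2505

The Exponential(rate=λ) likelihood is ∝ λ^n e^(−λΣtᵢ). Here n = 7 and Σtᵢ = 4.6 + 2.9 + 8.2 + 8.8 + 9.3 + 3.3 + 6.8 = 43.9.
Posterior ∝ λ^6e^(−8λ) · λ^7e^(−43.9λ) = λ^13e^(−51.9λ), i.e. Gamma(14, 51.9).
Mode = (a−1)/b = 13/51.9 ≈ 0.2505.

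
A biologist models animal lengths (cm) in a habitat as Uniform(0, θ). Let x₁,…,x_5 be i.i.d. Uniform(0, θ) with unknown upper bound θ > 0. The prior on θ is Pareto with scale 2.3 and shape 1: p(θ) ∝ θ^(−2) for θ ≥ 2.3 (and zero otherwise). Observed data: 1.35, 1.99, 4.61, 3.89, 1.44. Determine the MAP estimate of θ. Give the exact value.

The Uniform(0, θ) likelihood is θ^(−n) for θ ≥ max(xᵢ), zero otherwise. Here max(xᵢ) = 4.61.
Posterior ∝ θ^(−2) · θ^(−5) = θ^(−7) on θ ≥ max(2.3, 4.61) = 4.61.
This density is strictly decreasing in θ, so the posterior mode lies at the lower boundary of the support.

θ̂_MAP = 4.61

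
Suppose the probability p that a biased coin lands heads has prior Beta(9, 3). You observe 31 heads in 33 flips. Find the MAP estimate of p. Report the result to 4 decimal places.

Prior: Beta(9, 3).
Data: 31 successes in 33 trials. The binomial likelihood contributes p^31(1−p)^2, so the posterior is Beta(9+31, 3+2) = Beta(40, 5).
For Beta(a, b) with a, b > 1 the mode is (a−1)/(a+b−2) = 39/43 ≈ 0.9070.

p̂_MAP = 0.9070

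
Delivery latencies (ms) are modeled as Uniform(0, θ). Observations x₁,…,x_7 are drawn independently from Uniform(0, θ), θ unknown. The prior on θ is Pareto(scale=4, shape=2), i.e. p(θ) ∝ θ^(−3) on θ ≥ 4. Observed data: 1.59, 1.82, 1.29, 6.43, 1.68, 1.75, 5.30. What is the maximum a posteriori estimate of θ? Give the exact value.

θ̂_MAP = 6.43

The Uniform(0, θ) likelihood is θ^(−n) for θ ≥ max(xᵢ), zero otherwise. Here max(xᵢ) = 6.43.
Posterior ∝ θ^(−3) · θ^(−7) = θ^(−10) on θ ≥ max(4, 6.43) = 6.43.
This density is strictly decreasing in θ, so the posterior mode lies at the lower boundary of the support.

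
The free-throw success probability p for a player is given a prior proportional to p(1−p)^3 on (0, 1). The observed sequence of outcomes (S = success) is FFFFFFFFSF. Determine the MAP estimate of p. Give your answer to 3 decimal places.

The prior density ∝ p(1−p)^3 is the kernel of Beta(2, 4).
Data: 1 success in 10 trials (from the sequence). The binomial likelihood contributes p(1−p)^9, so the posterior is Beta(2+1, 4+9) = Beta(3, 13).
For Beta(a, b) with a, b > 1 the mode is (a−1)/(a+b−2) = 2/14 ≈ 0.143.

p̂_MAP = 0.143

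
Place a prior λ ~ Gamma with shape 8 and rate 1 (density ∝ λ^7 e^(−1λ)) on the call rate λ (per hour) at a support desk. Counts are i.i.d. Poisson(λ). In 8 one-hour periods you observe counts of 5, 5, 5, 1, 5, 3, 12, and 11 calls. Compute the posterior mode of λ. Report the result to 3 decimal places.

Σxᵢ = 5+5+5+1+5+3+12+11 = 47, with n = 8.
Posterior ∝ λ^7e^(−1λ) · λ^47e^(−8λ) = λ^54e^(−9λ), i.e. Gamma(shape=55, rate=9).
The mode of a Gamma(a, b) with a ≥ 1 (shape–rate) is (a−1)/b = 54/9 ≈ 6.000.

λ̂_MAP = 6.000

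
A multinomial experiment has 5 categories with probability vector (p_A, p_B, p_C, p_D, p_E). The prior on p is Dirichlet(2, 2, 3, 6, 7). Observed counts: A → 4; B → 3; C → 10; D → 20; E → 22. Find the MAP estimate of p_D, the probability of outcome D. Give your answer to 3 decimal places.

The posterior is Dirichlet(αᵢ + nᵢ) = Dirichlet(6, 5, 13, 26, 29).
For a Dirichlet(a₁,…,a_K) with all aᵢ > 1, the mode has j-th component (aⱼ − 1)/(Σaᵢ − K).
Here Σaᵢ = 79 and K = 5, so p_D = (26 − 1)/(79 − 5) = 25/74 ≈ 0.338.

MAP estimate of p_D = 0.338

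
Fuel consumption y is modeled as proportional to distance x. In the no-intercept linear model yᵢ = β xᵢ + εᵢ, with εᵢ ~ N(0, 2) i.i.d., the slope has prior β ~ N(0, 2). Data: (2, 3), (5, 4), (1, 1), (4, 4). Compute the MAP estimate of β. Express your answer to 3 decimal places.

log p(β | y) = −Σ(yᵢ − βxᵢ)²/(2·2) − β²/(2·2) + const.
Setting the derivative to zero: Σxᵢ(yᵢ − βxᵢ)/2 − β/2 = 0, so β = Σxᵢyᵢ / (Σxᵢ² + σ²/τ²).
Σxᵢyᵢ = 2·3 + 5·4 + 1·1 + 4·4 = 43; Σxᵢ² = 46; σ²/τ² = 1.
β̂_MAP = 43 / (46 + 1) = 43/47 ≈ 0.915.

β̂_MAP = 0.915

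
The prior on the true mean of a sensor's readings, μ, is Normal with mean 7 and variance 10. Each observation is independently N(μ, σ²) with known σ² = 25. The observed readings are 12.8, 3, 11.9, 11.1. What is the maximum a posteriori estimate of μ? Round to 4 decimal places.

n = 4; x̄ = (12.8 + 3 + 11.9 + 11.1)/4 = 38.8/4 = 9.7.
For a Normal prior and Normal likelihood with known variance, the posterior is Normal; its mode equals its mean, the precision-weighted average.
Prior precision 1/σ₀² = 1/10 = 0.1; data precision n/σ² = 4/25 = 0.16.
μ̂ = (0.1·7 + 0.16·9.7) / (0.1 + 0.16) = 2.252/0.26 = 563/65 ≈ 8.6615.

μ̂_MAP = 8.6615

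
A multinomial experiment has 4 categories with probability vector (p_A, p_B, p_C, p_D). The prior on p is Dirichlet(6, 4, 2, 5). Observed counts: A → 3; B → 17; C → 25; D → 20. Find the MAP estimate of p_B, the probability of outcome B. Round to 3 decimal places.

The posterior is Dirichlet(αᵢ + nᵢ) = Dirichlet(9, 21, 27, 25).
For a Dirichlet(a₁,…,a_K) with all aᵢ > 1, the mode has j-th component (aⱼ − 1)/(Σaᵢ − K).
Here Σaᵢ = 82 and K = 4, so p_B = (21 − 1)/(82 − 4) = 20/78 ≈ 0.256.

MAP estimate of p_B = 0.256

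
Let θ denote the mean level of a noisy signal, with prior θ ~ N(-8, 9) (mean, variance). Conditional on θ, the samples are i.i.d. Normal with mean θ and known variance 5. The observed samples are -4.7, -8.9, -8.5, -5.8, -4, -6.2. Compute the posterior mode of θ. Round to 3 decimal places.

n = 6; x̄ = ((-4.7) + (-8.9) + (-8.5) + (-5.8) + (-4) + (-6.2))/6 = -38.1/6 = -6.35.
For a Normal prior and Normal likelihood with known variance, the posterior is Normal; its mode equals its mean, the precision-weighted average.
Prior precision 1/σ₀² = 1/9; data precision n/σ² = 6/5 = 1.2.
θ̂ = ((1/9)·(-8) + 1.2·(-6.35)) / (1/9 + 1.2) = (-3829/450)/(59/45) = -3829/590 ≈ -6.490.

θ̂_MAP = -6.490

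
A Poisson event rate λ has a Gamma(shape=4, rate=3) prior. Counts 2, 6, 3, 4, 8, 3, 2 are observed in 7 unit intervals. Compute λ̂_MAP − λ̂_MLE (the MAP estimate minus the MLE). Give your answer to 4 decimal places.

Σxᵢ = 28. Posterior is Gamma(32, 10); MAP = (32−1)/10 = 31/10 ≈ 3.10000.
MLE = x̄ = 28/7 ≈ 4.00000.
Difference = 31/10 − 28/7 = -9/10 ≈ -0.9000.

MAP − MLE = -0.9000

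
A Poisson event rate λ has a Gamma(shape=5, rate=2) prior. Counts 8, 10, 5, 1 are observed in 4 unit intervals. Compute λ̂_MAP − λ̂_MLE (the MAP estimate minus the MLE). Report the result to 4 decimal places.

MAP − MLE = -1.3333

Σxᵢ = 24. Posterior is Gamma(29, 6); MAP = (29−1)/6 = 28/6 ≈ 4.66667.
MLE = x̄ = 24/4 ≈ 6.00000.
Difference = 28/6 − 24/4 = -4/3 ≈ -1.3333.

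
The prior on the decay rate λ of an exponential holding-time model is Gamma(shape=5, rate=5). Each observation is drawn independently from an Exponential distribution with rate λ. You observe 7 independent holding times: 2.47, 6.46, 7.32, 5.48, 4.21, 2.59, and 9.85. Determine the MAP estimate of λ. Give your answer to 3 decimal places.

λ̂_MAP = 0.254

The Exponential(rate=λ) likelihood is ∝ λ^n e^(−λΣtᵢ). Here n = 7 and Σtᵢ = 2.47 + 6.46 + 7.32 + 5.48 + 4.21 + 2.59 + 9.85 = 38.38.
Posterior ∝ λ^4e^(−5λ) · λ^7e^(−38.38λ) = λ^11e^(−43.38λ), i.e. Gamma(12, 43.38).
Mode = (a−1)/b = 11/43.38 ≈ 0.254.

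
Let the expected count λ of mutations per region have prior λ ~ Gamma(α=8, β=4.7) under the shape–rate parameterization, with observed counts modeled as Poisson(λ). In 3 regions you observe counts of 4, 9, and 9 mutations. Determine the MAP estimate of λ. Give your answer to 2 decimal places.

Σxᵢ = 4+9+9 = 22, with n = 3.
Posterior ∝ λ^7e^(−4.7λ) · λ^22e^(−3λ) = λ^29e^(−7.7λ), i.e. Gamma(shape=30, rate=7.7).
The mode of a Gamma(a, b) with a ≥ 1 (shape–rate) is (a−1)/b = 29/7.7 ≈ 3.77.

λ̂_MAP = 3.77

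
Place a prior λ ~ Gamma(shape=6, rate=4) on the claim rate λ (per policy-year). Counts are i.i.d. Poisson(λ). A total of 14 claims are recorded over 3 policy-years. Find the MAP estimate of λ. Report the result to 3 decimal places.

Σxᵢ = 14, n = 3.
Posterior ∝ λ^5e^(−4λ) · λ^14e^(−3λ) = λ^19e^(−7λ), i.e. Gamma(shape=20, rate=7).
The mode of a Gamma(a, b) with a ≥ 1 (shape–rate) is (a−1)/b = 19/7 ≈ 2.714.

λ̂_MAP = 2.714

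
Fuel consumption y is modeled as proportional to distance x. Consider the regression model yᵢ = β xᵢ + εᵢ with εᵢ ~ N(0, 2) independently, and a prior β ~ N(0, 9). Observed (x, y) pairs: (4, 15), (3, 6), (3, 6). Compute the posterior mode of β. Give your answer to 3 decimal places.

log p(β | y) = −Σ(yᵢ − βxᵢ)²/(2·2) − β²/(2·9) + const.
Setting the derivative to zero: Σxᵢ(yᵢ − βxᵢ)/2 − β/9 = 0, so β = Σxᵢyᵢ / (Σxᵢ² + σ²/τ²).
Σxᵢyᵢ = 4·15 + 3·6 + 3·6 = 96; Σxᵢ² = 34; σ²/τ² = 2/9.
β̂_MAP = 96 / (34 + 2/9) = 96/(308/9) = 216/77 ≈ 2.805.

β̂_MAP = 2.805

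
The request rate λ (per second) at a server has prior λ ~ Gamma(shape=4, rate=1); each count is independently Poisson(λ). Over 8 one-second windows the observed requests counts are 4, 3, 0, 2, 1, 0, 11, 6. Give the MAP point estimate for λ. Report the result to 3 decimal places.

λ̂_MAP = 3.333

Σxᵢ = 4+3+0+2+1+0+11+6 = 27, with n = 8.
Posterior ∝ λ^3e^(−1λ) · λ^27e^(−8λ) = λ^30e^(−9λ), i.e. Gamma(shape=31, rate=9).
The mode of a Gamma(a, b) with a ≥ 1 (shape–rate) is (a−1)/b = 30/9 ≈ 3.333.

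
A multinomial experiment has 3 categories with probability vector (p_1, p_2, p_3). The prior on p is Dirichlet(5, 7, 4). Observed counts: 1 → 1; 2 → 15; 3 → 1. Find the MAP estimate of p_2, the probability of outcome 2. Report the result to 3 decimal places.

MAP estimate: 0.700

The posterior is Dirichlet(αᵢ + nᵢ) = Dirichlet(6, 22, 5).
For a Dirichlet(a₁,…,a_K) with all aᵢ > 1, the mode has j-th component (aⱼ − 1)/(Σaᵢ − K).
Here Σaᵢ = 33 and K = 3, so p_2 = (22 − 1)/(33 − 3) = 21/30 ≈ 0.700.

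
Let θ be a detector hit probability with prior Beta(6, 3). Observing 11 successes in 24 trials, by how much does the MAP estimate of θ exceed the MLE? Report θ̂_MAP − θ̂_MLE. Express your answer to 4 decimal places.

Posterior is Beta(17, 16); MAP = (17−1)/(33−2) = 16/31 ≈ 0.51613.
MLE ignores the prior: θ̂_MLE = k/n = 11/24 ≈ 0.45833.
Difference = 16/31 − 11/24 = 43/744 ≈ 0.0578.

MAP − MLE = 0.0578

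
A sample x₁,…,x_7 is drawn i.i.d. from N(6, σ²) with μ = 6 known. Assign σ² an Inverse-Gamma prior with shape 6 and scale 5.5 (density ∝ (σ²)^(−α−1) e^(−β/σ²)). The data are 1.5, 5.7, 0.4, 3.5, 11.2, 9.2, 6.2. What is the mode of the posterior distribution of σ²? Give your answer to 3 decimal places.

σ̂²_MAP = 5.060

Sum of squared deviations about the known mean: SS = (1.5−6)² + (5.7−6)² + (0.4−6)² + (3.5−6)² + (11.2−6)² + (9.2−6)² + (6.2−6)² = 95.27.
The Normal likelihood contributes (σ²)^(−n/2) exp(−SS/(2σ²)), so the posterior is Inverse-Gamma(α + n/2, β + SS/2) = Inverse-Gamma(9.5, 53.135).
The mode of Inverse-Gamma(a, b) is b/(a+1) = 53.135/10.5 ≈ 5.060.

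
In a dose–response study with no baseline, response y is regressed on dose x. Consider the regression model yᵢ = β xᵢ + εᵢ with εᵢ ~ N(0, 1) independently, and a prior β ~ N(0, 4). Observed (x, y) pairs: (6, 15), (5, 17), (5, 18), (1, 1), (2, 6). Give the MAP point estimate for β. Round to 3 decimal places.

β̂_MAP = 3.047

log p(β | y) = −Σ(yᵢ − βxᵢ)²/(2·1) − β²/(2·4) + const.
Setting the derivative to zero: Σxᵢ(yᵢ − βxᵢ)/1 − β/4 = 0, so β = Σxᵢyᵢ / (Σxᵢ² + σ²/τ²).
Σxᵢyᵢ = 6·15 + 5·17 + 5·18 + 1·1 + 2·6 = 278; Σxᵢ² = 91; σ²/τ² = 0.25.
β̂_MAP = 278 / (91 + 0.25) = 278/91.25 ≈ 3.047.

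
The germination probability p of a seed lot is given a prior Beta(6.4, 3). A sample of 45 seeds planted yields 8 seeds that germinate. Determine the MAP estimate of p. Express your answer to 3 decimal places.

p̂_MAP = 0.256

Prior: Beta(6.4, 3).
Data: 8 successes in 45 trials. The binomial likelihood contributes p^8(1−p)^37, so the posterior is Beta(6.4+8, 3+37) = Beta(14.4, 40).
For Beta(a, b) with a, b > 1 the mode is (a−1)/(a+b−2) = 13.4/52.4 ≈ 0.256.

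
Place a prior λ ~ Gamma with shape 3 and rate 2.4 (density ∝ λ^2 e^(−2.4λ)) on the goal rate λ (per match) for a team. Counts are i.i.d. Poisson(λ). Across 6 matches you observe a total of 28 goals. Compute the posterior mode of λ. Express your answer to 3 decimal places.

Σxᵢ = 28, n = 6.
Posterior ∝ λ^2e^(−2.4λ) · λ^28e^(−6λ) = λ^30e^(−8.4λ), i.e. Gamma(shape=31, rate=8.4).
The mode of a Gamma(a, b) with a ≥ 1 (shape–rate) is (a−1)/b = 30/8.4 ≈ 3.571.

λ̂_MAP = 3.571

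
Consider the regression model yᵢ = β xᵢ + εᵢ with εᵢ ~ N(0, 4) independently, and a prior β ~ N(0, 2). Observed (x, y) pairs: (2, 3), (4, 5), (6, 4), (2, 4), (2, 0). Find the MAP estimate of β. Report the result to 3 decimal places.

log p(β | y) = −Σ(yᵢ − βxᵢ)²/(2·4) − β²/(2·2) + const.
Setting the derivative to zero: Σxᵢ(yᵢ − βxᵢ)/4 − β/2 = 0, so β = Σxᵢyᵢ / (Σxᵢ² + σ²/τ²).
Σxᵢyᵢ = 2·3 + 4·5 + 6·4 + 2·4 + 2·0 = 58; Σxᵢ² = 64; σ²/τ² = 2.
β̂_MAP = 58 / (64 + 2) = 58/66 ≈ 0.879.

β̂_MAP = 0.879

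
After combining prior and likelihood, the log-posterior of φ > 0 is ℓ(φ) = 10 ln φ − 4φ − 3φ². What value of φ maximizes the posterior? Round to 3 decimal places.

φ̂_MAP = 1.000

ℓ'(φ) = 10/φ − 4 − 6φ. Setting this to zero and multiplying by φ: 6φ² + 4φ − 10 = 0.
φ = (−4 + √(4² + 4·6·10)) / (2·6) = (−4 + √256) / 12 = (−4 + 16)/12 = 1.
ℓ''(φ) = −10/φ² − 6 < 0, confirming a maximum.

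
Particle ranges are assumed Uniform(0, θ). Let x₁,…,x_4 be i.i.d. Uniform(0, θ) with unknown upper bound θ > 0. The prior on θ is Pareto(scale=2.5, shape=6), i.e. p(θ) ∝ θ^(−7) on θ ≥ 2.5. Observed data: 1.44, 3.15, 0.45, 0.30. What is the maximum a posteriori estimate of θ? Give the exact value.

The Uniform(0, θ) likelihood is θ^(−n) for θ ≥ max(xᵢ), zero otherwise. Here max(xᵢ) = 3.15.
Posterior ∝ θ^(−7) · θ^(−4) = θ^(−11) on θ ≥ max(2.5, 3.15) = 3.15.
This density is strictly decreasing in θ, so the posterior mode lies at the lower boundary of the support.

θ̂_MAP = 3.15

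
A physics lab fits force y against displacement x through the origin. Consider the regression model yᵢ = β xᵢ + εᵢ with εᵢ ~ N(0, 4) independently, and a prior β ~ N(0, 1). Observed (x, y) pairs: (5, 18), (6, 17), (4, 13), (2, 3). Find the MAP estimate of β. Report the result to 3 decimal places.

β̂_MAP = 2.941

log p(β | y) = −Σ(yᵢ − βxᵢ)²/(2·4) − β²/(2·1) + const.
Setting the derivative to zero: Σxᵢ(yᵢ − βxᵢ)/4 − β/1 = 0, so β = Σxᵢyᵢ / (Σxᵢ² + σ²/τ²).
Σxᵢyᵢ = 5·18 + 6·17 + 4·13 + 2·3 = 250; Σxᵢ² = 81; σ²/τ² = 4.
β̂_MAP = 250 / (81 + 4) = 250/85 ≈ 2.941.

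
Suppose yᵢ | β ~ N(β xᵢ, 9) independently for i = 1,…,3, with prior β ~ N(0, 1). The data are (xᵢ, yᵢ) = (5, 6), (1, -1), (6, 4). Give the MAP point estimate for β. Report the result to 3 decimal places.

β̂_MAP = 0.746

log p(β | y) = −Σ(yᵢ − βxᵢ)²/(2·9) − β²/(2·1) + const.
Setting the derivative to zero: Σxᵢ(yᵢ − βxᵢ)/9 − β/1 = 0, so β = Σxᵢyᵢ / (Σxᵢ² + σ²/τ²).
Σxᵢyᵢ = 5·6 + 1·(-1) + 6·4 = 53; Σxᵢ² = 62; σ²/τ² = 9.
β̂_MAP = 53 / (62 + 9) = 53/71 ≈ 0.746.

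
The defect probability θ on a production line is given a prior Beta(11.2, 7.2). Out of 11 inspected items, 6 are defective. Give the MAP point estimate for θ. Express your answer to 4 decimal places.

θ̂_MAP = 0.5912

Prior: Beta(11.2, 7.2).
Data: 6 successes in 11 trials. The binomial likelihood contributes θ^6(1−θ)^5, so the posterior is Beta(11.2+6, 7.2+5) = Beta(17.2, 12.2).
For Beta(a, b) with a, b > 1 the mode is (a−1)/(a+b−2) = 16.2/27.4 ≈ 0.5912.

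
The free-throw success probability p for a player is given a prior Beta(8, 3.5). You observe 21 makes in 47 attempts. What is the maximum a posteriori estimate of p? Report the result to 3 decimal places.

p̂_MAP = 0.496

Prior: Beta(8, 3.5).
Data: 21 successes in 47 trials. The binomial likelihood contributes p^21(1−p)^26, so the posterior is Beta(8+21, 3.5+26) = Beta(29, 29.5).
For Beta(a, b) with a, b > 1 the mode is (a−1)/(a+b−2) = 28/56.5 ≈ 0.496.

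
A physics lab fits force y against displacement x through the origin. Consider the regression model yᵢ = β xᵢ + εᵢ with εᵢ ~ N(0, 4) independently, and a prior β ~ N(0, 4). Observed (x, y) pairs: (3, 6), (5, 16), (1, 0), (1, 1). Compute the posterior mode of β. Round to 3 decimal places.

β̂_MAP = 2.676

log p(β | y) = −Σ(yᵢ − βxᵢ)²/(2·4) − β²/(2·4) + const.
Setting the derivative to zero: Σxᵢ(yᵢ − βxᵢ)/4 − β/4 = 0, so β = Σxᵢyᵢ / (Σxᵢ² + σ²/τ²).
Σxᵢyᵢ = 3·6 + 5·16 + 1·0 + 1·1 = 99; Σxᵢ² = 36; σ²/τ² = 1.
β̂_MAP = 99 / (36 + 1) = 99/37 ≈ 2.676.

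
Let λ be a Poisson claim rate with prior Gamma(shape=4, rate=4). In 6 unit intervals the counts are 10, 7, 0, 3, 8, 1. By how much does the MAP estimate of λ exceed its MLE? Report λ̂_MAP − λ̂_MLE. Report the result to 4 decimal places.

Σxᵢ = 29. Posterior is Gamma(33, 10); MAP = (33−1)/10 = 32/10 ≈ 3.20000.
MLE = x̄ = 29/6 ≈ 4.83333.
Difference = 32/10 − 29/6 = -49/30 ≈ -1.6333.

MAP − MLE = -1.6333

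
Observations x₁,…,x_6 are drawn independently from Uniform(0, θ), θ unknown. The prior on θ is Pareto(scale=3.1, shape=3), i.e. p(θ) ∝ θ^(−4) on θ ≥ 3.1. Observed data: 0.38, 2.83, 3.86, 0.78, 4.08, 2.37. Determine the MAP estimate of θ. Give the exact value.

The Uniform(0, θ) likelihood is θ^(−n) for θ ≥ max(xᵢ), zero otherwise. Here max(xᵢ) = 4.08.
Posterior ∝ θ^(−4) · θ^(−6) = θ^(−10) on θ ≥ max(3.1, 4.08) = 4.08.
This density is strictly decreasing in θ, so the posterior mode lies at the lower boundary of the support.

θ̂_MAP = 4.08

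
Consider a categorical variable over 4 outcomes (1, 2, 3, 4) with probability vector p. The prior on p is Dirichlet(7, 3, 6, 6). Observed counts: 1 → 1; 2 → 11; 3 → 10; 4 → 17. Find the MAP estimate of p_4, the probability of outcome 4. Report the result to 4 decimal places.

MAP estimate: 0.3860

The posterior is Dirichlet(αᵢ + nᵢ) = Dirichlet(8, 14, 16, 23).
For a Dirichlet(a₁,…,a_K) with all aᵢ > 1, the mode has j-th component (aⱼ − 1)/(Σaᵢ − K).
Here Σaᵢ = 61 and K = 4, so p_4 = (23 − 1)/(61 − 4) = 22/57 ≈ 0.3860.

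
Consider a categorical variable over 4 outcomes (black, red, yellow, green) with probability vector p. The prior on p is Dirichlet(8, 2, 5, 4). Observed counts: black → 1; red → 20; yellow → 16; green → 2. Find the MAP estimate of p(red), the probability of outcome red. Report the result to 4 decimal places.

MAP estimate of p(red) = 0.3889

The posterior is Dirichlet(αᵢ + nᵢ) = Dirichlet(9, 22, 21, 6).
For a Dirichlet(a₁,…,a_K) with all aᵢ > 1, the mode has j-th component (aⱼ − 1)/(Σaᵢ − K).
Here Σaᵢ = 58 and K = 4, so p(red) = (22 − 1)/(58 − 4) = 21/54 ≈ 0.3889.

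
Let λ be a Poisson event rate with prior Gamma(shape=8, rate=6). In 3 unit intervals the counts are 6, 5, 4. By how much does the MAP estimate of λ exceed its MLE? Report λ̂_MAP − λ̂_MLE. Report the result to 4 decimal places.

MAP − MLE = -2.5556

Σxᵢ = 15. Posterior is Gamma(23, 9); MAP = (23−1)/9 = 22/9 ≈ 2.44444.
MLE = x̄ = 15/3 ≈ 5.00000.
Difference = 22/9 − 15/3 = -23/9 ≈ -2.5556.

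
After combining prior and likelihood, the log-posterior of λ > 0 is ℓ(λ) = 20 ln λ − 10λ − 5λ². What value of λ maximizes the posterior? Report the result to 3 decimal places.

λ̂_MAP = 1.000

ℓ'(λ) = 20/λ − 10 − 10λ. Setting this to zero and multiplying by λ: 10λ² + 10λ − 20 = 0.
λ = (−10 + √(10² + 4·10·20)) / (2·10) = (−10 + √900) / 20 = (−10 + 30)/20 = 1.
ℓ''(λ) = −20/λ² − 10 < 0, confirming a maximum.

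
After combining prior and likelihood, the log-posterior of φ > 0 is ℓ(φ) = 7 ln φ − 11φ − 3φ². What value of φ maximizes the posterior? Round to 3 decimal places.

ℓ'(φ) = 7/φ − 11 − 6φ. Setting this to zero and multiplying by φ: 6φ² + 11φ − 7 = 0.
φ = (−11 + √(11² + 4·6·7)) / (2·6) = (−11 + √289) / 12 = (−11 + 17)/12 = 1/2.
ℓ''(φ) = −7/φ² − 6 < 0, confirming a maximum.

φ̂_MAP = 0.500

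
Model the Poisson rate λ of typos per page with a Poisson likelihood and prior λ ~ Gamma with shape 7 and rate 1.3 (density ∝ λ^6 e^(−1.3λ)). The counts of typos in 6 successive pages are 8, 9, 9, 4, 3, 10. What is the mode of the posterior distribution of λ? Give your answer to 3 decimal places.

λ̂_MAP = 6.712

Σxᵢ = 8+9+9+4+3+10 = 43, with n = 6.
Posterior ∝ λ^6e^(−1.3λ) · λ^43e^(−6λ) = λ^49e^(−7.3λ), i.e. Gamma(shape=50, rate=7.3).
The mode of a Gamma(a, b) with a ≥ 1 (shape–rate) is (a−1)/b = 49/7.3 ≈ 6.712.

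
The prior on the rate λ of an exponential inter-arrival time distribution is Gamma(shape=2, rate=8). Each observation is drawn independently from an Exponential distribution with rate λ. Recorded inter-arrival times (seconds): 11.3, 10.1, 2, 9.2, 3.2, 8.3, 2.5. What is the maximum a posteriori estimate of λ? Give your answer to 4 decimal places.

λ̂_MAP = 0.1465

The Exponential(rate=λ) likelihood is ∝ λ^n e^(−λΣtᵢ). Here n = 7 and Σtᵢ = 11.3 + 10.1 + 2 + 9.2 + 3.2 + 8.3 + 2.5 = 46.6.
Posterior ∝ λe^(−8λ) · λ^7e^(−46.6λ) = λ^8e^(−54.6λ), i.e. Gamma(9, 54.6).
Mode = (a−1)/b = 8/54.6 ≈ 0.1465.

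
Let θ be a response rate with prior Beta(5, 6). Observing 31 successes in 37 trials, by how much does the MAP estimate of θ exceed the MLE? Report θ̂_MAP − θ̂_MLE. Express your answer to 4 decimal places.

Posterior is Beta(36, 12); MAP = (36−1)/(48−2) = 35/46 ≈ 0.76087.
MLE ignores the prior: θ̂_MLE = k/n = 31/37 ≈ 0.83784.
Difference = 35/46 − 31/37 = -131/1702 ≈ -0.0770.

MAP − MLE = -0.0770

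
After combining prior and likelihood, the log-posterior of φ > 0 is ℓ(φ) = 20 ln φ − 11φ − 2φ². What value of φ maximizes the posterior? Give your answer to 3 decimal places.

φ̂_MAP = 1.250

ℓ'(φ) = 20/φ − 11 − 4φ. Setting this to zero and multiplying by φ: 4φ² + 11φ − 20 = 0.
φ = (−11 + √(11² + 4·4·20)) / (2·4) = (−11 + √441) / 8 = (−11 + 21)/8 = 5/4.
ℓ''(φ) = −20/φ² − 4 < 0, confirming a maximum.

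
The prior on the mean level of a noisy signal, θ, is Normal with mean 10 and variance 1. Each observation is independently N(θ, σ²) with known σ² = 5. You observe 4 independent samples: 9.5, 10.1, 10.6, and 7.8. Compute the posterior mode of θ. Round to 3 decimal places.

n = 4; x̄ = (9.5 + 10.1 + 10.6 + 7.8)/4 = 38/4 = 9.5.
For a Normal prior and Normal likelihood with known variance, the posterior is Normal; its mode equals its mean, the precision-weighted average.
Prior precision 1/σ₀² = 1/1 = 1; data precision n/σ² = 4/5 = 0.8.
θ̂ = (1·10 + 0.8·9.5) / (1 + 0.8) = 17.6/1.8 = 88/9 ≈ 9.778.

θ̂_MAP = 9.778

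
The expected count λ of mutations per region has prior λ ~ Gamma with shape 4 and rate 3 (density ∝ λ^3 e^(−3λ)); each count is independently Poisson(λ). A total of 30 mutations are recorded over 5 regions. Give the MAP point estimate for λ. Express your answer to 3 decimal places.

Σxᵢ = 30, n = 5.
Posterior ∝ λ^3e^(−3λ) · λ^30e^(−5λ) = λ^33e^(−8λ), i.e. Gamma(shape=34, rate=8).
The mode of a Gamma(a, b) with a ≥ 1 (shape–rate) is (a−1)/b = 33/8 ≈ 4.125.

λ̂_MAP = 4.125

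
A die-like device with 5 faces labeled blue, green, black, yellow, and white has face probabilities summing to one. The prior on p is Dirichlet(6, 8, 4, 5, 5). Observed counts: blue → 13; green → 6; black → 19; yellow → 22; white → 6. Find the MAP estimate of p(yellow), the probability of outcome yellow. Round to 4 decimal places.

The posterior is Dirichlet(αᵢ + nᵢ) = Dirichlet(19, 14, 23, 27, 11).
For a Dirichlet(a₁,…,a_K) with all aᵢ > 1, the mode has j-th component (aⱼ − 1)/(Σaᵢ − K).
Here Σaᵢ = 94 and K = 5, so p(yellow) = (27 − 1)/(94 − 5) = 26/89 ≈ 0.2921.

MAP estimate of p(yellow) = 0.2921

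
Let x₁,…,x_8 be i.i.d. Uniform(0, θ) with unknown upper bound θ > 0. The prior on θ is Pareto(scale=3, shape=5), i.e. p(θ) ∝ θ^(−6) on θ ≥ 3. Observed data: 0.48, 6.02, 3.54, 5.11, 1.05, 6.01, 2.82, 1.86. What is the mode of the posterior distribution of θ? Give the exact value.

The Uniform(0, θ) likelihood is θ^(−n) for θ ≥ max(xᵢ), zero otherwise. Here max(xᵢ) = 6.02.
Posterior ∝ θ^(−6) · θ^(−8) = θ^(−14) on θ ≥ max(3, 6.02) = 6.02.
This density is strictly decreasing in θ, so the posterior mode lies at the lower boundary of the support.

θ̂_MAP = 6.02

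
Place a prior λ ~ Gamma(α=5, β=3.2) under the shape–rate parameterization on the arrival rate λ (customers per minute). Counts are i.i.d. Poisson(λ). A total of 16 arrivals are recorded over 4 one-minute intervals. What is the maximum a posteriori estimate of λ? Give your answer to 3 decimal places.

Σxᵢ = 16, n = 4.
Posterior ∝ λ^4e^(−3.2λ) · λ^16e^(−4λ) = λ^20e^(−7.2λ), i.e. Gamma(shape=21, rate=7.2).
The mode of a Gamma(a, b) with a ≥ 1 (shape–rate) is (a−1)/b = 20/7.2 ≈ 2.778.

λ̂_MAP = 2.778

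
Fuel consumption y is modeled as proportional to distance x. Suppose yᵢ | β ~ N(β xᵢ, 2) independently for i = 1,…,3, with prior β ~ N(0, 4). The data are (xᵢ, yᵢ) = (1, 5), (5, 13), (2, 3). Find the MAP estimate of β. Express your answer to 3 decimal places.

log p(β | y) = −Σ(yᵢ − βxᵢ)²/(2·2) − β²/(2·4) + const.
Setting the derivative to zero: Σxᵢ(yᵢ − βxᵢ)/2 − β/4 = 0, so β = Σxᵢyᵢ / (Σxᵢ² + σ²/τ²).
Σxᵢyᵢ = 1·5 + 5·13 + 2·3 = 76; Σxᵢ² = 30; σ²/τ² = 0.5.
β̂_MAP = 76 / (30 + 0.5) = 76/30.5 ≈ 2.492.

β̂_MAP = 2.492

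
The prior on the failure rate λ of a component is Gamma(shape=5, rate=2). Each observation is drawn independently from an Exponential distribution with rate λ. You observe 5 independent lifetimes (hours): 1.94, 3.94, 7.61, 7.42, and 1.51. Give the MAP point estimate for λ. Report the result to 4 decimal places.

λ̂_MAP = 0.3686

The Exponential(rate=λ) likelihood is ∝ λ^n e^(−λΣtᵢ). Here n = 5 and Σtᵢ = 1.94 + 3.94 + 7.61 + 7.42 + 1.51 = 22.42.
Posterior ∝ λ^4e^(−2λ) · λ^5e^(−22.42λ) = λ^9e^(−24.42λ), i.e. Gamma(10, 24.42).
Mode = (a−1)/b = 9/24.42 ≈ 0.3686.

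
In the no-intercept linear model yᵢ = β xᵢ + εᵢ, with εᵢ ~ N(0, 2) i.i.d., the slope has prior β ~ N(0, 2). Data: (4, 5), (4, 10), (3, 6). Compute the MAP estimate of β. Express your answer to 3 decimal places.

log p(β | y) = −Σ(yᵢ − βxᵢ)²/(2·2) − β²/(2·2) + const.
Setting the derivative to zero: Σxᵢ(yᵢ − βxᵢ)/2 − β/2 = 0, so β = Σxᵢyᵢ / (Σxᵢ² + σ²/τ²).
Σxᵢyᵢ = 4·5 + 4·10 + 3·6 = 78; Σxᵢ² = 41; σ²/τ² = 1.
β̂_MAP = 78 / (41 + 1) = 78/42 ≈ 1.857.

β̂_MAP = 1.857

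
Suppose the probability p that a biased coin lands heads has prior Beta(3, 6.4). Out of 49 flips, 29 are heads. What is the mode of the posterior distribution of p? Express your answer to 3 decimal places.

Prior: Beta(3, 6.4).
Data: 29 successes in 49 trials. The binomial likelihood contributes p^29(1−p)^20, so the posterior is Beta(3+29, 6.4+20) = Beta(32, 26.4).
For Beta(a, b) with a, b > 1 the mode is (a−1)/(a+b−2) = 31/56.4 ≈ 0.550.

p̂_MAP = 0.550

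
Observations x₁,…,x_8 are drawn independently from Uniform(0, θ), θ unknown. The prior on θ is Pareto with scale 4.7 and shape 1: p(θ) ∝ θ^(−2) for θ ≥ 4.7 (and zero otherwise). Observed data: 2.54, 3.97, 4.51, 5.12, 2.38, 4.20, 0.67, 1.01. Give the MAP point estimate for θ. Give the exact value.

The Uniform(0, θ) likelihood is θ^(−n) for θ ≥ max(xᵢ), zero otherwise. Here max(xᵢ) = 5.12.
Posterior ∝ θ^(−2) · θ^(−8) = θ^(−10) on θ ≥ max(4.7, 5.12) = 5.12.
This density is strictly decreasing in θ, so the posterior mode lies at the lower boundary of the support.

θ̂_MAP = 5.12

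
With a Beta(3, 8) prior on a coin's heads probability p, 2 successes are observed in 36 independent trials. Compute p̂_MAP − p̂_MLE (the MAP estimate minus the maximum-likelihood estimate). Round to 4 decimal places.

MAP − MLE = 0.0333

Posterior is Beta(5, 42); MAP = (5−1)/(47−2) = 4/45 ≈ 0.08889.
MLE ignores the prior: p̂_MLE = k/n = 2/36 ≈ 0.05556.
Difference = 4/45 − 2/36 = 1/30 ≈ 0.0333.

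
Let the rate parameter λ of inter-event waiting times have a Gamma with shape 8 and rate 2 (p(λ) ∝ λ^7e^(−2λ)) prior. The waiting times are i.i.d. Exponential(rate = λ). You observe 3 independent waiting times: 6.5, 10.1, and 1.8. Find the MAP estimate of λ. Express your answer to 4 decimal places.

The Exponential(rate=λ) likelihood is ∝ λ^n e^(−λΣtᵢ). Here n = 3 and Σtᵢ = 6.5 + 10.1 + 1.8 = 18.4.
Posterior ∝ λ^7e^(−2λ) · λ^3e^(−18.4λ) = λ^10e^(−20.4λ), i.e. Gamma(11, 20.4).
Mode = (a−1)/b = 10/20.4 ≈ 0.4902.

λ̂_MAP = 0.4902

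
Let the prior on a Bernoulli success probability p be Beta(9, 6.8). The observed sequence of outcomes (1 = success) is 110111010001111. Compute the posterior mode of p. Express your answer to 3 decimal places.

Prior: Beta(9, 6.8).
Data: 10 successes in 15 trials (from the sequence). The binomial likelihood contributes p^10(1−p)^5, so the posterior is Beta(9+10, 6.8+5) = Beta(19, 11.8).
For Beta(a, b) with a, b > 1 the mode is (a−1)/(a+b−2) = 18/28.8 ≈ 0.625.

p̂_MAP = 0.625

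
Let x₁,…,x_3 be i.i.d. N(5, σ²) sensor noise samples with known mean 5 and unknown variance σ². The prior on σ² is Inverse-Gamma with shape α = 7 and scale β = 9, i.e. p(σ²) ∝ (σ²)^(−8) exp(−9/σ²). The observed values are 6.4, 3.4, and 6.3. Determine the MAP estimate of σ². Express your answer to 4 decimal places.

σ̂²_MAP = 1.2742

Sum of squared deviations about the known mean: SS = (6.4−5)² + (3.4−5)² + (6.3−5)² = 6.21.
The Normal likelihood contributes (σ²)^(−n/2) exp(−SS/(2σ²)), so the posterior is Inverse-Gamma(α + n/2, β + SS/2) = Inverse-Gamma(8.5, 12.105).
The mode of Inverse-Gamma(a, b) is b/(a+1) = 12.105/9.5 ≈ 1.2742.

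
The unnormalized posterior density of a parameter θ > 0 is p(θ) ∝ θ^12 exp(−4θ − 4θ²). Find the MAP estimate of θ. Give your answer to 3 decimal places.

ℓ'(θ) = 12/θ − 4 − 8θ. Setting this to zero and multiplying by θ: 8θ² + 4θ − 12 = 0.
θ = (−4 + √(4² + 4·8·12)) / (2·8) = (−4 + √400) / 16 = (−4 + 20)/16 = 1.
ℓ''(θ) = −12/θ² − 8 < 0, confirming a maximum.

θ̂_MAP = 1.000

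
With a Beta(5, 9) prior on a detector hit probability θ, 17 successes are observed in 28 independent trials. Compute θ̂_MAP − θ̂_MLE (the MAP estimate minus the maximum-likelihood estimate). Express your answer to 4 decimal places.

Posterior is Beta(22, 20); MAP = (22−1)/(42−2) = 21/40 ≈ 0.52500.
MLE ignores the prior: θ̂_MLE = k/n = 17/28 ≈ 0.60714.
Difference = 21/40 − 17/28 = -23/280 ≈ -0.0821.

MAP − MLE = -0.0821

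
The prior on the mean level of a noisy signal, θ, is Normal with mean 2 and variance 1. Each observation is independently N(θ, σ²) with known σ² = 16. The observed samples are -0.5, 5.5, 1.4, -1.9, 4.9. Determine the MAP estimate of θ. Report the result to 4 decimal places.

n = 5; x̄ = ((-0.5) + 5.5 + 1.4 + (-1.9) + 4.9)/5 = 9.4/5 = 1.88.
For a Normal prior and Normal likelihood with known variance, the posterior is Normal; its mode equals its mean, the precision-weighted average.
Prior precision 1/σ₀² = 1/1 = 1; data precision n/σ² = 5/16 = 0.3125.
θ̂ = (1·2 + 0.3125·1.88) / (1 + 0.3125) = 2.5875/1.3125 = 69/35 ≈ 1.9714.

θ̂_MAP = 1.9714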